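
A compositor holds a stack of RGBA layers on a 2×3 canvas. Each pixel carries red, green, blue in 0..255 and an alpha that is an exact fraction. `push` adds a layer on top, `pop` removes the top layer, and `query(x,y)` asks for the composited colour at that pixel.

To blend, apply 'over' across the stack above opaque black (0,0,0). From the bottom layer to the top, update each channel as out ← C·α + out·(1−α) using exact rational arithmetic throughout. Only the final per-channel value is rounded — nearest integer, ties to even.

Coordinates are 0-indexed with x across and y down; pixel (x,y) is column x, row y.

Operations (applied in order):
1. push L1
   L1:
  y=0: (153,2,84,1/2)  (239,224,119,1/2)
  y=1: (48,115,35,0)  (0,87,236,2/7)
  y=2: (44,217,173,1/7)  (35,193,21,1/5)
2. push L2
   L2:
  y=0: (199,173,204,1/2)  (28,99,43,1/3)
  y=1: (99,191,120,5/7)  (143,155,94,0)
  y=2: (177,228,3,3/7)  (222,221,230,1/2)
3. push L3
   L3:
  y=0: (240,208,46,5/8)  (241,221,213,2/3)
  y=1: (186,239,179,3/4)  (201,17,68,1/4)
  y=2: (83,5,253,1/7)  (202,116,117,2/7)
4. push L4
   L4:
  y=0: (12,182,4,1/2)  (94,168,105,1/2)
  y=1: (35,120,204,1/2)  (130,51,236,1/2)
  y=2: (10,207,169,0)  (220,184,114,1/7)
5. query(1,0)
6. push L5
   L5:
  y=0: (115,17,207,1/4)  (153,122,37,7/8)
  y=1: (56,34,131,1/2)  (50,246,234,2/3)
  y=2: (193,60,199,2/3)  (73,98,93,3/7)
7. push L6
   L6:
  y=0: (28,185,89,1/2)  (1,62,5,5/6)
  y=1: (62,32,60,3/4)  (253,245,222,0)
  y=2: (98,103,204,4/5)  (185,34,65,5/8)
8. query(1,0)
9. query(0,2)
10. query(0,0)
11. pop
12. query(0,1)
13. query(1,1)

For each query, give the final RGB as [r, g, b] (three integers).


(1,0) stack=L1,L2,L3,L4; from [0,0,0]:
+L1 (α=1/2) → [239/2, 112, 119/2]
+L2 (α=1/3) → [89, 323/3, 54]
+L3 (α=2/3) → [571/3, 1649/9, 160]
+L4 (α=1/2) → [853/6, 3161/18, 265/2]
= [142, 176, 132]

(1,0) stack=L1,L2,L3,L4,L5,L6; from [0,0,0]:
after L1 α=1/2: [239/2, 112, 119/2]
after L2 α=1/3: [89, 323/3, 54]
after L3 α=2/3: [571/3, 1649/9, 160]
after L4 α=1/2: [853/6, 3161/18, 265/2]
after L5 α=7/8: [7279/48, 18533/144, 783/16]
after L6 α=5/6: [7519/288, 63173/864, 1183/96]
→ [26, 73, 12]

(0,2) stack=L1,L2,L3,L4,L5,L6; from [0,0,0]:
+L1 (α=1/7) → [44/7, 31, 173/7]
+L2 (α=3/7) → [3893/49, 808/7, 755/49]
+L3 (α=1/7) → [27425/343, 4883/49, 16927/343]
+L4 (α=0) → [27425/343, 4883/49, 16927/343]
+L5 (α=2/3) → [159823/1029, 10763/147, 51147/343]
+L6 (α=4/5) → [563191/5145, 71327/735, 66207/343]
rounded: [109, 97, 193]

at x=0,y=0 over L1,L2,L3,L4,L5,L6:
after L1 α=1/2: [153/2, 1, 42]
after L2 α=1/2: [551/4, 87, 123]
after L3 α=5/8: [6453/32, 1301/8, 599/8]
after L4 α=1/2: [6837/64, 2757/16, 631/16]
after L5 α=1/4: [27871/256, 8543/64, 5205/64]
after L6 α=1/2: [35039/512, 20383/128, 10901/128]
→ [68, 159, 85]

at x=0,y=1 over L1,L2,L3,L4,L5:
after L1 α=0: [0, 0, 0]
after L2 α=5/7: [495/7, 955/7, 600/7]
after L3 α=3/4: [4401/28, 2987/14, 4359/28]
after L4 α=1/2: [5381/56, 4667/28, 10071/56]
after L5 α=1/2: [8517/112, 5619/56, 17407/112]
→ [76, 100, 155]

query (1,1) [L1,L2,L3,L4,L5] — begin 0,0,0
after L1 α=2/7: [0, 174/7, 472/7]
after L2 α=0: [0, 174/7, 472/7]
after L3 α=1/4: [201/4, 641/28, 473/7]
after L4 α=1/2: [721/8, 2069/56, 2125/14]
after L5 α=2/3: [507/8, 29621/168, 8677/42]
rounded: [63, 176, 207]


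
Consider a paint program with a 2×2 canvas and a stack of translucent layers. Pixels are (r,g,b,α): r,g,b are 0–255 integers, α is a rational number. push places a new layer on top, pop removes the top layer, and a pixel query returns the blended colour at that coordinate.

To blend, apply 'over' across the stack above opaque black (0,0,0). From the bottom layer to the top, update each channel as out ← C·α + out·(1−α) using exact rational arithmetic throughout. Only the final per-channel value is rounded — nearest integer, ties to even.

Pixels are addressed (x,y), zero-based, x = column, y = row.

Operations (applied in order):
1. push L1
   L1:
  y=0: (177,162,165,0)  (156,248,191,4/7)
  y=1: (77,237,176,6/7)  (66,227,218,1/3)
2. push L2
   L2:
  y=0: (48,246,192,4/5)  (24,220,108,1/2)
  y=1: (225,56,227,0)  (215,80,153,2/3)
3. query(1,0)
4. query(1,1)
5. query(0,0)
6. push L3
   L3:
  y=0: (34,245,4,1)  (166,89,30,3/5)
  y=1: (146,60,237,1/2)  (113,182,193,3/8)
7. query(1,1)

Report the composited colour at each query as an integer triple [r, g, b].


at x=1,y=0 over L1,L2:
L1 α=4/7: [624/7, 992/7, 764/7]
L2 α=1/2: [396/7, 1266/7, 760/7]
→ [57, 181, 109]

at x=1,y=1 over L1,L2:
after L1 α=1/3: [22, 227/3, 218/3]
after L2 α=2/3: [452/3, 707/9, 1136/9]
rounded: [151, 79, 126]

query (0,0) [L1,L2] — begin 0,0,0
after L1 α=0: [0, 0, 0]
after L2 α=4/5: [192/5, 984/5, 768/5]
= [38, 197, 154]

at x=1,y=1 over L1,L2,L3:
after L1 α=1/3: [22, 227/3, 218/3]
after L2 α=2/3: [452/3, 707/9, 1136/9]
after L3 α=3/8: [3277/24, 8449/72, 10891/72]
rounded: [137, 117, 151]


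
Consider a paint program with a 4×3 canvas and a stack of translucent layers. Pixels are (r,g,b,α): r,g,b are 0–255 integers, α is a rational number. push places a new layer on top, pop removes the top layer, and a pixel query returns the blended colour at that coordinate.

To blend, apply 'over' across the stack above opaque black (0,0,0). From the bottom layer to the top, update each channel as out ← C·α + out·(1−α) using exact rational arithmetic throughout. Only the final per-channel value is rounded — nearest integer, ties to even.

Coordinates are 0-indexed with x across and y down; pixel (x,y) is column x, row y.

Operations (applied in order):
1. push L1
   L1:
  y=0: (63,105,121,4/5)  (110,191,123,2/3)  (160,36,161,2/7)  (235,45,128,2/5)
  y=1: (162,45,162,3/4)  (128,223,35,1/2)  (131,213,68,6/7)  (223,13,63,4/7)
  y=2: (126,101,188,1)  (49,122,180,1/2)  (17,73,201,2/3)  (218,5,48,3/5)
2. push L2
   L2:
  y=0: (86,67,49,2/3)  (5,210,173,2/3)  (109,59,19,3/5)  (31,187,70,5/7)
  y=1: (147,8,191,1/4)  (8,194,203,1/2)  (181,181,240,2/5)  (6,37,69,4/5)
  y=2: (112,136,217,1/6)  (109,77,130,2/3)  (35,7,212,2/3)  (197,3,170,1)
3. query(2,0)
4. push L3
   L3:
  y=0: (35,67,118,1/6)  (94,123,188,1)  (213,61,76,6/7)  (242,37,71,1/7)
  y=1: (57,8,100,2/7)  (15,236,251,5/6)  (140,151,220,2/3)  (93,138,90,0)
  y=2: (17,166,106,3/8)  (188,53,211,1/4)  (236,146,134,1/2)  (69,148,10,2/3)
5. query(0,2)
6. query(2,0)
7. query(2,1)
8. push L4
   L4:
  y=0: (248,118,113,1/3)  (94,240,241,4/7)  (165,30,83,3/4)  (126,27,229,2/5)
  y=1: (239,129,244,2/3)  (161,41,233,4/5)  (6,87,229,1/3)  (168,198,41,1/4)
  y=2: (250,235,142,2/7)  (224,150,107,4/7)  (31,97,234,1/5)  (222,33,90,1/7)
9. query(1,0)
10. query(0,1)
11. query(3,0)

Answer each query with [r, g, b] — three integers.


at x=2,y=0 over L1,L2:
L1 α=2/7: [320/7, 72/7, 46]
L2 α=3/5: [2929/35, 1383/35, 149/5]
rounded: [84, 40, 30]

query (0,2) [L1,L2,L3] — begin 0,0,0
L1 α=1: [126, 101, 188]
L2 α=1/6: [371/3, 641/6, 1157/6]
L3 α=3/8: [251/3, 6193/48, 7693/48]
rounded: [84, 129, 160]

(2,0) stack=L1,L2,L3; from [0,0,0]:
L1 α=2/7: [320/7, 72/7, 46]
L2 α=3/5: [2929/35, 1383/35, 149/5]
L3 α=6/7: [47659/245, 14193/245, 347/5]
rounded: [195, 58, 69]

(2,1) stack=L1,L2,L3; from [0,0,0]:
+L1 (α=6/7) → [786/7, 1278/7, 408/7]
+L2 (α=2/5) → [4892/35, 6368/35, 4584/35]
+L3 (α=2/3) → [14692/105, 5646/35, 19984/105]
rounded: [140, 161, 190]

query (1,0) [L1,L2,L3,L4] — begin 0,0,0
after L1 α=2/3: [220/3, 382/3, 82]
after L2 α=2/3: [250/9, 1642/9, 428/3]
after L3 α=1: [94, 123, 188]
after L4 α=4/7: [94, 1329/7, 1528/7]
= [94, 190, 218]

(0,1) stack=L1,L2,L3,L4; from [0,0,0]:
+L1 (α=3/4) → [243/2, 135/4, 243/2]
+L2 (α=1/4) → [1023/8, 437/16, 1111/8]
+L3 (α=2/7) → [861/8, 2441/112, 7155/56]
+L4 (α=2/3) → [4685/24, 31337/336, 34483/168]
→ [195, 93, 205]

(3,0) stack=L1,L2,L3,L4; from [0,0,0]:
after L1 α=2/5: [94, 18, 256/5]
after L2 α=5/7: [49, 971/7, 2262/35]
after L3 α=1/7: [536/7, 6085/49, 16057/245]
after L4 α=2/5: [3372/35, 20901/245, 160381/1225]
= [96, 85, 131]


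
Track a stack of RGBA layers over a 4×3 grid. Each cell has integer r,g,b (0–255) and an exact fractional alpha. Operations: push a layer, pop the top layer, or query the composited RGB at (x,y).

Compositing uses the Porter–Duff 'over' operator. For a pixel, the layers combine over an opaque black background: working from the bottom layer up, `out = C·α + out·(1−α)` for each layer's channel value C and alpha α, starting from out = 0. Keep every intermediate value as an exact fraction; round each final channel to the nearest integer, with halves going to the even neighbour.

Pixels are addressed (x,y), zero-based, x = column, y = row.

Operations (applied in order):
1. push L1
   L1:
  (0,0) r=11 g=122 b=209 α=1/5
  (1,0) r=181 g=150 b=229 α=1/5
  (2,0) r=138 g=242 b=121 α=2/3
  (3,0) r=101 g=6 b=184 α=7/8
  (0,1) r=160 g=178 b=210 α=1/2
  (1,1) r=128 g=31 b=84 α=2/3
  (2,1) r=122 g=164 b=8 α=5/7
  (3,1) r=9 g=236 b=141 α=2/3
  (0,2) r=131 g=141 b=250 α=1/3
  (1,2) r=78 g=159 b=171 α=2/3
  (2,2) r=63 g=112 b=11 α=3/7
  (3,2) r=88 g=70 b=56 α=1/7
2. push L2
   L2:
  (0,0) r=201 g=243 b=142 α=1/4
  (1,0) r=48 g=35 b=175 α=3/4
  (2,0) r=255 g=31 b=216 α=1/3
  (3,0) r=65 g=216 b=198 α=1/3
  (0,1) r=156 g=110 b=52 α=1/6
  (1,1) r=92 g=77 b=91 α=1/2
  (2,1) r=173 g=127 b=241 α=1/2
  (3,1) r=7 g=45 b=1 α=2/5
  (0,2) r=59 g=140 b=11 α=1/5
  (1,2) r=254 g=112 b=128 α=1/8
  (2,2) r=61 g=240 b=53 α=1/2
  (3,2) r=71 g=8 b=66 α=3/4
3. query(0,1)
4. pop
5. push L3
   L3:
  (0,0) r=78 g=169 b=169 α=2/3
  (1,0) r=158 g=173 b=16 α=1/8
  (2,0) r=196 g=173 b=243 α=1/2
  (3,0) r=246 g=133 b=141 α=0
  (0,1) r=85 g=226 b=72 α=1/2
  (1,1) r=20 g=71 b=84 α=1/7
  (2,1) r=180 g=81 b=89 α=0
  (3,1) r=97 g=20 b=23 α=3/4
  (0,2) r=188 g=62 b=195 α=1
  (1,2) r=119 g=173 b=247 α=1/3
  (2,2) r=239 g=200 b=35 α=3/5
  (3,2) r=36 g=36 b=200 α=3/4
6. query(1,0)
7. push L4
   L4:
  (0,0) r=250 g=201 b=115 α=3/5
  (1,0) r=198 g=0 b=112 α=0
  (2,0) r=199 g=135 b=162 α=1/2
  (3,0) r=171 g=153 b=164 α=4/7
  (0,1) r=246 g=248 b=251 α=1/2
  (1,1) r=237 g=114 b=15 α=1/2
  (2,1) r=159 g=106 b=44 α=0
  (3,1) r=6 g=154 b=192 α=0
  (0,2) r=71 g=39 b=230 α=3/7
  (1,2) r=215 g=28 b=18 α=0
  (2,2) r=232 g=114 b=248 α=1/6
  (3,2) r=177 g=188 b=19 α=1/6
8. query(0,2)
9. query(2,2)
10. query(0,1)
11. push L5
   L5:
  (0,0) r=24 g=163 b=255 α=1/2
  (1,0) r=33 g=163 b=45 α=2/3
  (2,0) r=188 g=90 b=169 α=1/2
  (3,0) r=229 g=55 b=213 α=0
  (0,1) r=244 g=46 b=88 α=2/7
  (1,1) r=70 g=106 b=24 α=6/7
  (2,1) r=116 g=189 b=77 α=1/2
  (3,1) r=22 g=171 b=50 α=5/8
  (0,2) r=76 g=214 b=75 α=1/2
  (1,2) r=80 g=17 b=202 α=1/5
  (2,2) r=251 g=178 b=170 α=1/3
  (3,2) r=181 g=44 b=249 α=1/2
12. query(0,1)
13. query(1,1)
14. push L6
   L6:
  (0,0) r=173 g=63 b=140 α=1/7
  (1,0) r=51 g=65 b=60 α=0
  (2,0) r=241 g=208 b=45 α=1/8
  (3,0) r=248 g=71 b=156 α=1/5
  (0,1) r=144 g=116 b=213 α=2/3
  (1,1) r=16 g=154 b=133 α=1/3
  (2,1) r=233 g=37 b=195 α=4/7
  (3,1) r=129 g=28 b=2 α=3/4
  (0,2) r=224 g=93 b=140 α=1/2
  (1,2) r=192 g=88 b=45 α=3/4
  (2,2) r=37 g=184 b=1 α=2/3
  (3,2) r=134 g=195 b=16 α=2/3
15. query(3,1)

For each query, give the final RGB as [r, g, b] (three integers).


at x=0,y=1 over L1,L2:
+L1 (α=1/2) → [80, 89, 105]
+L2 (α=1/6) → [278/3, 185/2, 577/6]
→ [93, 92, 96]

query (1,0) [L1,L3] — begin 0,0,0
after L1 α=1/5: [181/5, 30, 229/5]
after L3 α=1/8: [2057/40, 383/8, 1683/40]
rounded: [51, 48, 42]

(0,2) stack=L1,L3,L4; from [0,0,0]:
after L1 α=1/3: [131/3, 47, 250/3]
after L3 α=1: [188, 62, 195]
after L4 α=3/7: [965/7, 365/7, 210]
rounded: [138, 52, 210]

query (2,2) [L1,L3,L4] — begin 0,0,0
L1 α=3/7: [27, 48, 33/7]
L3 α=3/5: [771/5, 696/5, 801/35]
L4 α=1/6: [1003/6, 135, 2537/42]
rounded: [167, 135, 60]

at x=0,y=1 over L1,L3,L4:
L1 α=1/2: [80, 89, 105]
L3 α=1/2: [165/2, 315/2, 177/2]
L4 α=1/2: [657/4, 811/4, 679/4]
rounded: [164, 203, 170]

at x=0,y=1 over L1,L3,L4,L5:
after L1 α=1/2: [80, 89, 105]
after L3 α=1/2: [165/2, 315/2, 177/2]
after L4 α=1/2: [657/4, 811/4, 679/4]
after L5 α=2/7: [5237/28, 4423/28, 4099/28]
→ [187, 158, 146]

at x=1,y=1 over L1,L3,L4,L5:
L1 α=2/3: [256/3, 62/3, 56]
L3 α=1/7: [76, 195/7, 60]
L4 α=1/2: [313/2, 993/14, 75/2]
L5 α=6/7: [1153/14, 9897/98, 363/14]
= [82, 101, 26]

query (3,1) [L1,L3,L4,L5,L6] — begin 0,0,0
L1 α=2/3: [6, 472/3, 94]
L3 α=3/4: [297/4, 163/3, 163/4]
L4 α=0: [297/4, 163/3, 163/4]
L5 α=5/8: [1331/32, 509/4, 1489/32]
L6 α=3/4: [13715/128, 845/16, 1681/128]
rounded: [107, 53, 13]


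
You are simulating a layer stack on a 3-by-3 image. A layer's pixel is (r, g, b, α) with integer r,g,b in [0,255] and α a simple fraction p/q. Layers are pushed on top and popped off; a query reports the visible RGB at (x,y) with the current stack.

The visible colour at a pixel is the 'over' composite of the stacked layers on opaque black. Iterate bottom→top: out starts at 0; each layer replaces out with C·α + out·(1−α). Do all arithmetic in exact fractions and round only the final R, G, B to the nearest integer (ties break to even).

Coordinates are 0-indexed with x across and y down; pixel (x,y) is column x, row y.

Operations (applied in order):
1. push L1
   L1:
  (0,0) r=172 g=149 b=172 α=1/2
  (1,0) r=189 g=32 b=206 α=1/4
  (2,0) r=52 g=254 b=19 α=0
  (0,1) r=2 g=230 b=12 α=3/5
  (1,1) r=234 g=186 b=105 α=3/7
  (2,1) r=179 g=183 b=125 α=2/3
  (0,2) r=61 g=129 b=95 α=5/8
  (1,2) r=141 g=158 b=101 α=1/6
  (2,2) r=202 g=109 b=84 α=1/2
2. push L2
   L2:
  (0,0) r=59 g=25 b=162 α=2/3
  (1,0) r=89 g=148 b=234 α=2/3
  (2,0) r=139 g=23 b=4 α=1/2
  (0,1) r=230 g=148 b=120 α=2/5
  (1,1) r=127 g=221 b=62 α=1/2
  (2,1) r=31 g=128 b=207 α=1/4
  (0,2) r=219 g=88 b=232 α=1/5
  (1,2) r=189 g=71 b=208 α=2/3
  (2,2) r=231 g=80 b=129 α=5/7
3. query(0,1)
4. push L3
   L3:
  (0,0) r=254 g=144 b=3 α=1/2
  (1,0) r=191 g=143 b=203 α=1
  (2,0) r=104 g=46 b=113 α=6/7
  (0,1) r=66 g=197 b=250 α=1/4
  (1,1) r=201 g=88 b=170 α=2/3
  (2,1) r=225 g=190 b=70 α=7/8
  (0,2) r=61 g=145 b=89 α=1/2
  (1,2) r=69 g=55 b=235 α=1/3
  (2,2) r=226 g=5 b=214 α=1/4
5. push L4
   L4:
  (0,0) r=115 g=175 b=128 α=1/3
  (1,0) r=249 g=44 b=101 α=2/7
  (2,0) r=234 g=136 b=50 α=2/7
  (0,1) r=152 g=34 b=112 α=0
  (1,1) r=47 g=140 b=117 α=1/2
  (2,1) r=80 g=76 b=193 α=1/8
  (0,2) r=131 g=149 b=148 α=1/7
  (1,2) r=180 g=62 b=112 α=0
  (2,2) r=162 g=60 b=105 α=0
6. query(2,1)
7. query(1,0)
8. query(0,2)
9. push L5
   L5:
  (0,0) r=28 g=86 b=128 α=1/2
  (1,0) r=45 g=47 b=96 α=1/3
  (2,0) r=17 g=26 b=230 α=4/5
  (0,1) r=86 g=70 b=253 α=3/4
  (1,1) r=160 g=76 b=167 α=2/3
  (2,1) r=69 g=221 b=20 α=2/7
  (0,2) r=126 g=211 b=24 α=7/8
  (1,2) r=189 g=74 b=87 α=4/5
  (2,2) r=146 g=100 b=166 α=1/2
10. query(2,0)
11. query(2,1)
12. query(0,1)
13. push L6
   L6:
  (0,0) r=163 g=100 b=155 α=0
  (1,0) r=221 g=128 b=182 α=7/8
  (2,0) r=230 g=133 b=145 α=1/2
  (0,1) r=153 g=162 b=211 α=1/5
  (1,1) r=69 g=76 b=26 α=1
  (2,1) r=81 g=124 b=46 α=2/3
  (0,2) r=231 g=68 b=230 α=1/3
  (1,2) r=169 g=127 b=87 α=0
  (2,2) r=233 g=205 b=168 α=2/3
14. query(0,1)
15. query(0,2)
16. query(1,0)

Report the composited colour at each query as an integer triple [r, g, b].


query (0,1) [L1,L2] — begin 0,0,0
after L1 α=3/5: [6/5, 138, 36/5]
after L2 α=2/5: [2318/25, 142, 1308/25]
→ [93, 142, 52]

query (2,1) [L1,L2,L3,L4] — begin 0,0,0
+L1 (α=2/3) → [358/3, 122, 250/3]
+L2 (α=1/4) → [389/4, 247/2, 457/4]
+L3 (α=7/8) → [6689/32, 2907/16, 2417/32]
+L4 (α=1/8) → [49383/256, 21565/128, 23095/256]
→ [193, 168, 90]

at x=1,y=0 over L1,L2,L3,L4:
L1 α=1/4: [189/4, 8, 103/2]
L2 α=2/3: [901/12, 304/3, 1039/6]
L3 α=1: [191, 143, 203]
L4 α=2/7: [1453/7, 803/7, 1217/7]
rounded: [208, 115, 174]

(0,2) stack=L1,L2,L3,L4; from [0,0,0]:
L1 α=5/8: [305/8, 645/8, 475/8]
L2 α=1/5: [743/10, 821/10, 939/10]
L3 α=1/2: [1353/20, 2271/20, 1829/20]
L4 α=1/7: [767/10, 8303/70, 6967/70]
rounded: [77, 119, 100]

(2,0) stack=L1,L2,L3,L4,L5; from [0,0,0]:
+L1 (α=0) → [0, 0, 0]
+L2 (α=1/2) → [139/2, 23/2, 2]
+L3 (α=6/7) → [1387/14, 575/14, 680/7]
+L4 (α=2/7) → [13487/98, 6683/98, 4100/49]
+L5 (α=4/5) → [20151/490, 3375/98, 9836/49]
→ [41, 34, 201]

query (2,1) [L1,L2,L3,L4,L5] — begin 0,0,0
+L1 (α=2/3) → [358/3, 122, 250/3]
+L2 (α=1/4) → [389/4, 247/2, 457/4]
+L3 (α=7/8) → [6689/32, 2907/16, 2417/32]
+L4 (α=1/8) → [49383/256, 21565/128, 23095/256]
+L5 (α=2/7) → [282243/1792, 164401/896, 125715/1792]
→ [158, 183, 70]

at x=0,y=1 over L1,L2,L3,L4,L5:
L1 α=3/5: [6/5, 138, 36/5]
L2 α=2/5: [2318/25, 142, 1308/25]
L3 α=1/4: [2151/25, 623/4, 5087/50]
L4 α=0: [2151/25, 623/4, 5087/50]
L5 α=3/4: [8601/100, 1463/16, 43037/200]
→ [86, 91, 215]

at x=0,y=1 over L1,L2,L3,L4,L5,L6:
after L1 α=3/5: [6/5, 138, 36/5]
after L2 α=2/5: [2318/25, 142, 1308/25]
after L3 α=1/4: [2151/25, 623/4, 5087/50]
after L4 α=0: [2151/25, 623/4, 5087/50]
after L5 α=3/4: [8601/100, 1463/16, 43037/200]
after L6 α=1/5: [12426/125, 2111/20, 53587/250]
→ [99, 106, 214]

at x=0,y=2 over L1,L2,L3,L4,L5,L6:
after L1 α=5/8: [305/8, 645/8, 475/8]
after L2 α=1/5: [743/10, 821/10, 939/10]
after L3 α=1/2: [1353/20, 2271/20, 1829/20]
after L4 α=1/7: [767/10, 8303/70, 6967/70]
after L5 α=7/8: [9587/80, 111693/560, 18727/560]
after L6 α=1/3: [18827/120, 130733/840, 27709/280]
= [157, 156, 99]

query (1,0) [L1,L2,L3,L4,L5,L6] — begin 0,0,0
+L1 (α=1/4) → [189/4, 8, 103/2]
+L2 (α=2/3) → [901/12, 304/3, 1039/6]
+L3 (α=1) → [191, 143, 203]
+L4 (α=2/7) → [1453/7, 803/7, 1217/7]
+L5 (α=1/3) → [3221/21, 645/7, 3106/21]
+L6 (α=7/8) → [8927/42, 6917/56, 7465/42]
rounded: [213, 124, 178]


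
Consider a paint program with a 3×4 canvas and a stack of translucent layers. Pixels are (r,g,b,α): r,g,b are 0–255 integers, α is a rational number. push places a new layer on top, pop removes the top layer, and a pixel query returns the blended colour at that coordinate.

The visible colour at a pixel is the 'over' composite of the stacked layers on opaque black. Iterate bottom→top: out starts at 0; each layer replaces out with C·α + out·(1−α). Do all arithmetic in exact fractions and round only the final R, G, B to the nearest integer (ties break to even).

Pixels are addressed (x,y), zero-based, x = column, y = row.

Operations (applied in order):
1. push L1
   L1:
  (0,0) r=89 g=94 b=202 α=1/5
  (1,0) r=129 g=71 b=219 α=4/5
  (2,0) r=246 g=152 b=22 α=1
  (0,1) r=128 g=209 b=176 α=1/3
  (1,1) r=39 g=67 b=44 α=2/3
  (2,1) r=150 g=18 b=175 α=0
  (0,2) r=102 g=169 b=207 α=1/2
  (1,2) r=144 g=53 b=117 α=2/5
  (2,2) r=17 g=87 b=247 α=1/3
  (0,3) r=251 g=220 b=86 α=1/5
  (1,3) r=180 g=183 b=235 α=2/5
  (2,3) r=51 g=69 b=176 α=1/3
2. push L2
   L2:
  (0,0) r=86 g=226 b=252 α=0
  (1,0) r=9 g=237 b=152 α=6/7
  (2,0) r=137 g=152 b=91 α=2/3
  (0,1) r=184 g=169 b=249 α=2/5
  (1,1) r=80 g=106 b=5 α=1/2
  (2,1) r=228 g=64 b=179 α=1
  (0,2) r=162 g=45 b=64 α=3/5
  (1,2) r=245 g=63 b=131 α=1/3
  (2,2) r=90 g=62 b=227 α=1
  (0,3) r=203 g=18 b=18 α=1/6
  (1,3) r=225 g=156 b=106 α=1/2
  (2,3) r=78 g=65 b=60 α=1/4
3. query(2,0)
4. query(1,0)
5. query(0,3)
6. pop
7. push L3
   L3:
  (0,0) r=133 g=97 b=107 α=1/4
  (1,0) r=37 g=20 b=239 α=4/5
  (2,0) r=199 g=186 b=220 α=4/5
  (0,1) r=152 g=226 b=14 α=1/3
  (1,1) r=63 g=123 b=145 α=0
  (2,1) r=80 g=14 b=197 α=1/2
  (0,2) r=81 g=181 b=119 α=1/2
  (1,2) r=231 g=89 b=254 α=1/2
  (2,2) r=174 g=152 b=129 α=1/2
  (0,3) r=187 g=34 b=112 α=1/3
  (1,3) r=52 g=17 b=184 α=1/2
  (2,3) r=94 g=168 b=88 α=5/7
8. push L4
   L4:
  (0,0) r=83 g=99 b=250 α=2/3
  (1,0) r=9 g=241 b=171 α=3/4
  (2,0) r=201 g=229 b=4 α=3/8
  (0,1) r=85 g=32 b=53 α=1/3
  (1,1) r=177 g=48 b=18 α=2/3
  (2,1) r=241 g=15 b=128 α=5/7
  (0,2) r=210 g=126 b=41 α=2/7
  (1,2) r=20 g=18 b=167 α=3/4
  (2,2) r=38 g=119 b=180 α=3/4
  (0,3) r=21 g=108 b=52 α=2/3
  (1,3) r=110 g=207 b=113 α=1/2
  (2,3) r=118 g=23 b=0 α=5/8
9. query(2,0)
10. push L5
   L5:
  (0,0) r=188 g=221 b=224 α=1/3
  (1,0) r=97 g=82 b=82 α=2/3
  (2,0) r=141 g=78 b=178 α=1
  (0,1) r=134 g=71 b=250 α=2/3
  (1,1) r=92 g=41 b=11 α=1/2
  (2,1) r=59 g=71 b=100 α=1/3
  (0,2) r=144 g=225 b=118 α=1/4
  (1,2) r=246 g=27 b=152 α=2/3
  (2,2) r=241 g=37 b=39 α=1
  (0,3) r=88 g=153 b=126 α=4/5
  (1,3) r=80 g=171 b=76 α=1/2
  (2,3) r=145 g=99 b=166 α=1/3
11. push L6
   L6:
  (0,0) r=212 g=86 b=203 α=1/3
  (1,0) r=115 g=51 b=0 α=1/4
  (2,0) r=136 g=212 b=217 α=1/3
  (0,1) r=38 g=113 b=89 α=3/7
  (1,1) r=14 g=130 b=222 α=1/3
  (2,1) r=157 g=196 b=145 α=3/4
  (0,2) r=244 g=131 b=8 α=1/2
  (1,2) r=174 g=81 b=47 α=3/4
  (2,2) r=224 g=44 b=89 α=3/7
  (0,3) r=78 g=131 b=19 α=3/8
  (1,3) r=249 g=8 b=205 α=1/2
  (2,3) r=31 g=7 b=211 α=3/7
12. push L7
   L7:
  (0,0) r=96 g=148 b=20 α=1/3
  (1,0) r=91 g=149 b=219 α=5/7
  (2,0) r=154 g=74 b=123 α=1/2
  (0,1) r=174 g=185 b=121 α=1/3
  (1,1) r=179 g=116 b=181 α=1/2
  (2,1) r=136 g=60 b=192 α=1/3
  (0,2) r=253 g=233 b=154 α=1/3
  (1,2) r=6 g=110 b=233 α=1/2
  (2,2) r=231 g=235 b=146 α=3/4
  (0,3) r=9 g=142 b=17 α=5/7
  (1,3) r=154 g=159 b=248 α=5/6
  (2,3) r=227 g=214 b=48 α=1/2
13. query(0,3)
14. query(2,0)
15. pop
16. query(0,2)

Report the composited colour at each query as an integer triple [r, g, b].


query (2,0) [L1,L2] — begin 0,0,0
after L1 α=1: [246, 152, 22]
after L2 α=2/3: [520/3, 152, 68]
rounded: [173, 152, 68]

(1,0) stack=L1,L2; from [0,0,0]:
after L1 α=4/5: [516/5, 284/5, 876/5]
after L2 α=6/7: [786/35, 7394/35, 5436/35]
rounded: [22, 211, 155]

at x=0,y=3 over L1,L2:
+L1 (α=1/5) → [251/5, 44, 86/5]
+L2 (α=1/6) → [227/3, 119/3, 52/3]
rounded: [76, 40, 17]

at x=2,y=0 over L1,L3,L4:
L1 α=1: [246, 152, 22]
L3 α=4/5: [1042/5, 896/5, 902/5]
L4 α=3/8: [1645/8, 1583/8, 457/4]
= [206, 198, 114]

query (0,3) [L1,L3,L4,L5,L6,L7] — begin 0,0,0
L1 α=1/5: [251/5, 44, 86/5]
L3 α=1/3: [479/5, 122/3, 244/5]
L4 α=2/3: [689/15, 770/9, 764/15]
L5 α=4/5: [5969/75, 6278/45, 8324/75]
L6 α=3/8: [9479/120, 9815/72, 9179/120]
L7 α=5/7: [12179/420, 35375/252, 14279/420]
rounded: [29, 140, 34]

at x=2,y=0 over L1,L3,L4,L5,L6,L7:
+L1 (α=1) → [246, 152, 22]
+L3 (α=4/5) → [1042/5, 896/5, 902/5]
+L4 (α=3/8) → [1645/8, 1583/8, 457/4]
+L5 (α=1) → [141, 78, 178]
+L6 (α=1/3) → [418/3, 368/3, 191]
+L7 (α=1/2) → [440/3, 295/3, 157]
→ [147, 98, 157]

(0,2) stack=L1,L3,L4,L5,L6; from [0,0,0]:
L1 α=1/2: [51, 169/2, 207/2]
L3 α=1/2: [66, 531/4, 445/4]
L4 α=2/7: [750/7, 3663/28, 2553/28]
L5 α=1/4: [1629/14, 17289/112, 10963/112]
L6 α=1/2: [5045/28, 31961/224, 11859/224]
rounded: [180, 143, 53]


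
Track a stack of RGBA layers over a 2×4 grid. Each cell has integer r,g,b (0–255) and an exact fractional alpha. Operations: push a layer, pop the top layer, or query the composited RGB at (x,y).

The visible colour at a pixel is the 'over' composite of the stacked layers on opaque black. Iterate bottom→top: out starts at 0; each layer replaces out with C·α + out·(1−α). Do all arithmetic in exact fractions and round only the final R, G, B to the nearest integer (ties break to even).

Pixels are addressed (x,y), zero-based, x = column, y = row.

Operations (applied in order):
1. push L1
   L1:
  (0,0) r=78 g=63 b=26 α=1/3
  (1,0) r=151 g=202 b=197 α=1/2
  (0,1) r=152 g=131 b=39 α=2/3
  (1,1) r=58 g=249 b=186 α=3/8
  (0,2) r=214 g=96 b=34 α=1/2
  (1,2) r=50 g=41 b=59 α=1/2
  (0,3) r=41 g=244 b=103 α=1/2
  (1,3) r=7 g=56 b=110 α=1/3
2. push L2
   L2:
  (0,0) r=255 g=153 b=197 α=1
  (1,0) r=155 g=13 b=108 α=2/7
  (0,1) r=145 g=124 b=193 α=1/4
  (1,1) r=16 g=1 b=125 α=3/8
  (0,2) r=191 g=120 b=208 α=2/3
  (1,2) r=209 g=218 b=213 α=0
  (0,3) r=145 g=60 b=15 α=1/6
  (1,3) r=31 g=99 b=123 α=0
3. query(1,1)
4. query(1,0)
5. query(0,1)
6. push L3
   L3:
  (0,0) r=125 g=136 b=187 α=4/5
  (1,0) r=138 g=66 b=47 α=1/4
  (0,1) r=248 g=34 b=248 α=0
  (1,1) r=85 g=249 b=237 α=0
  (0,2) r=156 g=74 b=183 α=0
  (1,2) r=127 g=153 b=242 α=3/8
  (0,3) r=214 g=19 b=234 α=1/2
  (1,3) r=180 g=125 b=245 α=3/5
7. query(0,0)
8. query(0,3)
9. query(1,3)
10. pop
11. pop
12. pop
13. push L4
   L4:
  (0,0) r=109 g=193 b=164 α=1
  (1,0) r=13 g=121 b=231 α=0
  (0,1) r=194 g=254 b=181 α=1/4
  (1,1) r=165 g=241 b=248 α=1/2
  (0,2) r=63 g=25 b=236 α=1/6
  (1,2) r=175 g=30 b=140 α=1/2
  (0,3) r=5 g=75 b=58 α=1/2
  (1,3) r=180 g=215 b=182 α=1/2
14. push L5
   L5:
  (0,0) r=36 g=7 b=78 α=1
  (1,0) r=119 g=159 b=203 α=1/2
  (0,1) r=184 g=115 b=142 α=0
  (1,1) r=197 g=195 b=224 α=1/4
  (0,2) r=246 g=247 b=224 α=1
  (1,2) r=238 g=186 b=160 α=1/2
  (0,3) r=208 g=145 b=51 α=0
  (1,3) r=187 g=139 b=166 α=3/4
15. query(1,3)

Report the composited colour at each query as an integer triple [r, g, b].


at x=1,y=1 over L1,L2:
after L1 α=3/8: [87/4, 747/8, 279/4]
after L2 α=3/8: [627/32, 3759/64, 2895/32]
→ [20, 59, 90]

(1,0) stack=L1,L2; from [0,0,0]:
+L1 (α=1/2) → [151/2, 101, 197/2]
+L2 (α=2/7) → [1375/14, 531/7, 1417/14]
→ [98, 76, 101]

at x=0,y=1 over L1,L2:
+L1 (α=2/3) → [304/3, 262/3, 26]
+L2 (α=1/4) → [449/4, 193/2, 271/4]
rounded: [112, 96, 68]

at x=0,y=0 over L1,L2,L3:
L1 α=1/3: [26, 21, 26/3]
L2 α=1: [255, 153, 197]
L3 α=4/5: [151, 697/5, 189]
rounded: [151, 139, 189]

at x=0,y=3 over L1,L2,L3:
L1 α=1/2: [41/2, 122, 103/2]
L2 α=1/6: [165/4, 335/3, 545/12]
L3 α=1/2: [1021/8, 196/3, 3353/24]
→ [128, 65, 140]

query (1,3) [L1,L2,L3] — begin 0,0,0
L1 α=1/3: [7/3, 56/3, 110/3]
L2 α=0: [7/3, 56/3, 110/3]
L3 α=3/5: [1634/15, 1237/15, 485/3]
rounded: [109, 82, 162]

at x=1,y=3 over L4,L5:
L4 α=1/2: [90, 215/2, 91]
L5 α=3/4: [651/4, 1049/8, 589/4]
= [163, 131, 147]


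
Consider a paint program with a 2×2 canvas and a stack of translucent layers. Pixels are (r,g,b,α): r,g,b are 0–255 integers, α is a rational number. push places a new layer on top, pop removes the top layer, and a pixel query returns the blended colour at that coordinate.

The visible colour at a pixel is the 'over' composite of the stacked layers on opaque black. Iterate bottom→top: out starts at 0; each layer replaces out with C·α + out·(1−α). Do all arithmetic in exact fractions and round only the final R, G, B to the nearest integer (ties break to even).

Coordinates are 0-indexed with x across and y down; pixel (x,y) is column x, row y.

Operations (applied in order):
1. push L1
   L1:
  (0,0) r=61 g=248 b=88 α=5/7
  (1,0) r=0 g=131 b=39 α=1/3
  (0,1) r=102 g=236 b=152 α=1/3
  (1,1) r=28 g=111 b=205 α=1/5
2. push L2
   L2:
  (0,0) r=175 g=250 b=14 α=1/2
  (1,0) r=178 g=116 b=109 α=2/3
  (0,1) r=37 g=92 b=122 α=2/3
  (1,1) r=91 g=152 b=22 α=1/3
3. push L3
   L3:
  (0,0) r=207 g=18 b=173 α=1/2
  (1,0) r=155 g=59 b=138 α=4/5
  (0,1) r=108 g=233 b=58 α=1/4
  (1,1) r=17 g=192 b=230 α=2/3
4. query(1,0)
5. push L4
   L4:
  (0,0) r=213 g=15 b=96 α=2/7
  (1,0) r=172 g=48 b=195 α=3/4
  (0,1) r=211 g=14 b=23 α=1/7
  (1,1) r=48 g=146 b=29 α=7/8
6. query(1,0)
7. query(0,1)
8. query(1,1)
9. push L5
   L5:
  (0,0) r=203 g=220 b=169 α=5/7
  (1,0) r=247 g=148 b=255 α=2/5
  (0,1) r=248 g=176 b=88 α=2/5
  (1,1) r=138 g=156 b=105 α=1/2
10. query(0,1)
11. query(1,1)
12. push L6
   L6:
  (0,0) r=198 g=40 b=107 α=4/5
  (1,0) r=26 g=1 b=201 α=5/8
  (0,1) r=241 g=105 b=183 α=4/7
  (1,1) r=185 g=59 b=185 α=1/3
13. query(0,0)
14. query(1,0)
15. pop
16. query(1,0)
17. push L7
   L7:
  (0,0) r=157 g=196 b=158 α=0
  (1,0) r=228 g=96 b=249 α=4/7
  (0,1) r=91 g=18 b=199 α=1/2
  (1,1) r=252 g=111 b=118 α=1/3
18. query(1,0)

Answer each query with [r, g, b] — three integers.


(1,0) stack=L1,L2,L3; from [0,0,0]:
L1 α=1/3: [0, 131/3, 13]
L2 α=2/3: [356/3, 827/9, 77]
L3 α=4/5: [2216/15, 2951/45, 629/5]
rounded: [148, 66, 126]

at x=1,y=0 over L1,L2,L3,L4:
L1 α=1/3: [0, 131/3, 13]
L2 α=2/3: [356/3, 827/9, 77]
L3 α=4/5: [2216/15, 2951/45, 629/5]
L4 α=3/4: [2489/15, 9431/180, 1777/10]
rounded: [166, 52, 178]

query (0,1) [L1,L2,L3,L4] — begin 0,0,0
after L1 α=1/3: [34, 236/3, 152/3]
after L2 α=2/3: [36, 788/9, 884/9]
after L3 α=1/4: [54, 1487/12, 529/6]
after L4 α=1/7: [535/7, 1515/14, 552/7]
= [76, 108, 79]

(1,1) stack=L1,L2,L3,L4; from [0,0,0]:
after L1 α=1/5: [28/5, 111/5, 41]
after L2 α=1/3: [511/15, 982/15, 104/3]
after L3 α=2/3: [1021/45, 6742/45, 1484/9]
after L4 α=7/8: [16141/360, 13183/90, 3311/72]
→ [45, 146, 46]

(0,1) stack=L1,L2,L3,L4,L5; from [0,0,0]:
+L1 (α=1/3) → [34, 236/3, 152/3]
+L2 (α=2/3) → [36, 788/9, 884/9]
+L3 (α=1/4) → [54, 1487/12, 529/6]
+L4 (α=1/7) → [535/7, 1515/14, 552/7]
+L5 (α=2/5) → [5077/35, 9473/70, 2888/35]
= [145, 135, 83]

at x=1,y=1 over L1,L2,L3,L4,L5:
after L1 α=1/5: [28/5, 111/5, 41]
after L2 α=1/3: [511/15, 982/15, 104/3]
after L3 α=2/3: [1021/45, 6742/45, 1484/9]
after L4 α=7/8: [16141/360, 13183/90, 3311/72]
after L5 α=1/2: [65821/720, 27223/180, 10871/144]
= [91, 151, 75]

(0,0) stack=L1,L2,L3,L4,L5,L6; from [0,0,0]:
after L1 α=5/7: [305/7, 1240/7, 440/7]
after L2 α=1/2: [765/7, 1495/7, 269/7]
after L3 α=1/2: [1107/7, 1621/14, 740/7]
after L4 α=2/7: [8517/49, 8525/98, 5044/49]
after L5 α=5/7: [66769/343, 62425/343, 51493/343]
after L6 α=4/5: [67685/343, 23461/343, 198297/1715]
rounded: [197, 68, 116]

query (1,0) [L1,L2,L3,L4,L5,L6] — begin 0,0,0
+L1 (α=1/3) → [0, 131/3, 13]
+L2 (α=2/3) → [356/3, 827/9, 77]
+L3 (α=4/5) → [2216/15, 2951/45, 629/5]
+L4 (α=3/4) → [2489/15, 9431/180, 1777/10]
+L5 (α=2/5) → [4959/25, 27191/300, 10431/50]
+L6 (α=5/8) → [18127/200, 27691/800, 81543/400]
= [91, 35, 204]

(1,0) stack=L1,L2,L3,L4,L5; from [0,0,0]:
after L1 α=1/3: [0, 131/3, 13]
after L2 α=2/3: [356/3, 827/9, 77]
after L3 α=4/5: [2216/15, 2951/45, 629/5]
after L4 α=3/4: [2489/15, 9431/180, 1777/10]
after L5 α=2/5: [4959/25, 27191/300, 10431/50]
→ [198, 91, 209]

at x=1,y=0 over L1,L2,L3,L4,L5,L7:
+L1 (α=1/3) → [0, 131/3, 13]
+L2 (α=2/3) → [356/3, 827/9, 77]
+L3 (α=4/5) → [2216/15, 2951/45, 629/5]
+L4 (α=3/4) → [2489/15, 9431/180, 1777/10]
+L5 (α=2/5) → [4959/25, 27191/300, 10431/50]
+L7 (α=4/7) → [37677/175, 65591/700, 81093/350]
→ [215, 94, 232]


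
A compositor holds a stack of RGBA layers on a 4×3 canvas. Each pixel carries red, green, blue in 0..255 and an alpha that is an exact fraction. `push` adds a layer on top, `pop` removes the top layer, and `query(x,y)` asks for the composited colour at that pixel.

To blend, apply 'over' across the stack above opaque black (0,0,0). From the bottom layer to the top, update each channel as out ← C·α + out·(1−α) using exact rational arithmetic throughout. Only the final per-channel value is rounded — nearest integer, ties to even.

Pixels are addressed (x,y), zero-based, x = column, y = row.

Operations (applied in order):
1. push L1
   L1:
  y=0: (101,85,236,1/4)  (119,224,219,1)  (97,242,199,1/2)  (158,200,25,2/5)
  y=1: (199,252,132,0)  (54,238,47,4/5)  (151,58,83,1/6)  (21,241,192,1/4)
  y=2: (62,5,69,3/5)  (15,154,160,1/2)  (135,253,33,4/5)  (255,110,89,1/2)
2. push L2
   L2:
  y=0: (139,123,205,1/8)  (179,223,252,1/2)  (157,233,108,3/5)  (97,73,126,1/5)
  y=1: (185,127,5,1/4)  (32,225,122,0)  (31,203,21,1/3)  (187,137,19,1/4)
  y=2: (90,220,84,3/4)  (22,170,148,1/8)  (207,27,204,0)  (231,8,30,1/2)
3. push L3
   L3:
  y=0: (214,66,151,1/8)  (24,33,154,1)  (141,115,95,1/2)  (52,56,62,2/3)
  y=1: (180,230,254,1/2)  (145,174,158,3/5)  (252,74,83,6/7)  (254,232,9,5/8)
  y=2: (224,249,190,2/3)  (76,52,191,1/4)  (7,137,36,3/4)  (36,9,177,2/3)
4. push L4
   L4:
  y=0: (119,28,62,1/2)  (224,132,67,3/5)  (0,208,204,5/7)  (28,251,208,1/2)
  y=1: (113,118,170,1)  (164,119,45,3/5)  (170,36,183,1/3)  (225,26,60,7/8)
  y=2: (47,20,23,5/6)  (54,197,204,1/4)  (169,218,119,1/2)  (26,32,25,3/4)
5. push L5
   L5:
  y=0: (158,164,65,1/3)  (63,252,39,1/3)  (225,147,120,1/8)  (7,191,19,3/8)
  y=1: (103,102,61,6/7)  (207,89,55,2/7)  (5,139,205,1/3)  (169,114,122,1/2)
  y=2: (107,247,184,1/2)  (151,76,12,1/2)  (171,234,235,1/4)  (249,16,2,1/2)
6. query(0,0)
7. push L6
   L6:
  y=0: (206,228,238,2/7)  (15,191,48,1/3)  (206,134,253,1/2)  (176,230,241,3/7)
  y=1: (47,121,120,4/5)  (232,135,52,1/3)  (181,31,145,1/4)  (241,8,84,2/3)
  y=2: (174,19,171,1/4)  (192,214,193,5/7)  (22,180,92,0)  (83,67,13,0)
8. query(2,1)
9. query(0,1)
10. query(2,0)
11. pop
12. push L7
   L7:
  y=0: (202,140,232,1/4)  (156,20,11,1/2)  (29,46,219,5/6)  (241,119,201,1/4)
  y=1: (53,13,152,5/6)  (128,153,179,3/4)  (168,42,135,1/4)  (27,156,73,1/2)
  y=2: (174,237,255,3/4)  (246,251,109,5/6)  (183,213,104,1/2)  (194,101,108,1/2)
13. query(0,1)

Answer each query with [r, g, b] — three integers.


at x=0,y=0 over L1,L2,L3,L4,L5:
L1 α=1/4: [101/4, 85/4, 59]
L2 α=1/8: [1263/32, 1087/32, 309/4]
L3 α=1/8: [15689/256, 9721/256, 2767/32]
L4 α=1/2: [46153/512, 16889/512, 4751/64]
L5 α=1/3: [28867/256, 58873/768, 2277/32]
= [113, 77, 71]

at x=2,y=1 over L1,L2,L3,L4,L5,L6:
L1 α=1/6: [151/6, 29/3, 83/6]
L2 α=1/3: [244/9, 667/9, 146/9]
L3 α=6/7: [13852/63, 4663/63, 4628/63]
L4 α=1/3: [38414/189, 11594/189, 20785/189]
L5 α=1/3: [77773/567, 49459/567, 80315/567]
L6 α=1/4: [55991/378, 27659/378, 26930/189]
= [148, 73, 142]

(0,1) stack=L1,L2,L3,L4,L5,L6; from [0,0,0]:
after L1 α=0: [0, 0, 0]
after L2 α=1/4: [185/4, 127/4, 5/4]
after L3 α=1/2: [905/8, 1047/8, 1021/8]
after L4 α=1: [113, 118, 170]
after L5 α=6/7: [731/7, 730/7, 536/7]
after L6 α=4/5: [2047/35, 4118/35, 3896/35]
→ [58, 118, 111]

at x=2,y=0 over L1,L2,L3,L4,L5,L6:
L1 α=1/2: [97/2, 121, 199/2]
L2 α=3/5: [568/5, 941/5, 523/5]
L3 α=1/2: [1273/10, 758/5, 499/5]
L4 α=5/7: [1273/35, 6716/35, 6098/35]
L5 α=1/8: [1199/20, 7451/40, 3349/20]
L6 α=1/2: [5319/40, 12811/80, 8409/40]
= [133, 160, 210]

(0,1) stack=L1,L2,L3,L4,L5,L7; from [0,0,0]:
L1 α=0: [0, 0, 0]
L2 α=1/4: [185/4, 127/4, 5/4]
L3 α=1/2: [905/8, 1047/8, 1021/8]
L4 α=1: [113, 118, 170]
L5 α=6/7: [731/7, 730/7, 536/7]
L7 α=5/6: [431/7, 395/14, 976/7]
= [62, 28, 139]


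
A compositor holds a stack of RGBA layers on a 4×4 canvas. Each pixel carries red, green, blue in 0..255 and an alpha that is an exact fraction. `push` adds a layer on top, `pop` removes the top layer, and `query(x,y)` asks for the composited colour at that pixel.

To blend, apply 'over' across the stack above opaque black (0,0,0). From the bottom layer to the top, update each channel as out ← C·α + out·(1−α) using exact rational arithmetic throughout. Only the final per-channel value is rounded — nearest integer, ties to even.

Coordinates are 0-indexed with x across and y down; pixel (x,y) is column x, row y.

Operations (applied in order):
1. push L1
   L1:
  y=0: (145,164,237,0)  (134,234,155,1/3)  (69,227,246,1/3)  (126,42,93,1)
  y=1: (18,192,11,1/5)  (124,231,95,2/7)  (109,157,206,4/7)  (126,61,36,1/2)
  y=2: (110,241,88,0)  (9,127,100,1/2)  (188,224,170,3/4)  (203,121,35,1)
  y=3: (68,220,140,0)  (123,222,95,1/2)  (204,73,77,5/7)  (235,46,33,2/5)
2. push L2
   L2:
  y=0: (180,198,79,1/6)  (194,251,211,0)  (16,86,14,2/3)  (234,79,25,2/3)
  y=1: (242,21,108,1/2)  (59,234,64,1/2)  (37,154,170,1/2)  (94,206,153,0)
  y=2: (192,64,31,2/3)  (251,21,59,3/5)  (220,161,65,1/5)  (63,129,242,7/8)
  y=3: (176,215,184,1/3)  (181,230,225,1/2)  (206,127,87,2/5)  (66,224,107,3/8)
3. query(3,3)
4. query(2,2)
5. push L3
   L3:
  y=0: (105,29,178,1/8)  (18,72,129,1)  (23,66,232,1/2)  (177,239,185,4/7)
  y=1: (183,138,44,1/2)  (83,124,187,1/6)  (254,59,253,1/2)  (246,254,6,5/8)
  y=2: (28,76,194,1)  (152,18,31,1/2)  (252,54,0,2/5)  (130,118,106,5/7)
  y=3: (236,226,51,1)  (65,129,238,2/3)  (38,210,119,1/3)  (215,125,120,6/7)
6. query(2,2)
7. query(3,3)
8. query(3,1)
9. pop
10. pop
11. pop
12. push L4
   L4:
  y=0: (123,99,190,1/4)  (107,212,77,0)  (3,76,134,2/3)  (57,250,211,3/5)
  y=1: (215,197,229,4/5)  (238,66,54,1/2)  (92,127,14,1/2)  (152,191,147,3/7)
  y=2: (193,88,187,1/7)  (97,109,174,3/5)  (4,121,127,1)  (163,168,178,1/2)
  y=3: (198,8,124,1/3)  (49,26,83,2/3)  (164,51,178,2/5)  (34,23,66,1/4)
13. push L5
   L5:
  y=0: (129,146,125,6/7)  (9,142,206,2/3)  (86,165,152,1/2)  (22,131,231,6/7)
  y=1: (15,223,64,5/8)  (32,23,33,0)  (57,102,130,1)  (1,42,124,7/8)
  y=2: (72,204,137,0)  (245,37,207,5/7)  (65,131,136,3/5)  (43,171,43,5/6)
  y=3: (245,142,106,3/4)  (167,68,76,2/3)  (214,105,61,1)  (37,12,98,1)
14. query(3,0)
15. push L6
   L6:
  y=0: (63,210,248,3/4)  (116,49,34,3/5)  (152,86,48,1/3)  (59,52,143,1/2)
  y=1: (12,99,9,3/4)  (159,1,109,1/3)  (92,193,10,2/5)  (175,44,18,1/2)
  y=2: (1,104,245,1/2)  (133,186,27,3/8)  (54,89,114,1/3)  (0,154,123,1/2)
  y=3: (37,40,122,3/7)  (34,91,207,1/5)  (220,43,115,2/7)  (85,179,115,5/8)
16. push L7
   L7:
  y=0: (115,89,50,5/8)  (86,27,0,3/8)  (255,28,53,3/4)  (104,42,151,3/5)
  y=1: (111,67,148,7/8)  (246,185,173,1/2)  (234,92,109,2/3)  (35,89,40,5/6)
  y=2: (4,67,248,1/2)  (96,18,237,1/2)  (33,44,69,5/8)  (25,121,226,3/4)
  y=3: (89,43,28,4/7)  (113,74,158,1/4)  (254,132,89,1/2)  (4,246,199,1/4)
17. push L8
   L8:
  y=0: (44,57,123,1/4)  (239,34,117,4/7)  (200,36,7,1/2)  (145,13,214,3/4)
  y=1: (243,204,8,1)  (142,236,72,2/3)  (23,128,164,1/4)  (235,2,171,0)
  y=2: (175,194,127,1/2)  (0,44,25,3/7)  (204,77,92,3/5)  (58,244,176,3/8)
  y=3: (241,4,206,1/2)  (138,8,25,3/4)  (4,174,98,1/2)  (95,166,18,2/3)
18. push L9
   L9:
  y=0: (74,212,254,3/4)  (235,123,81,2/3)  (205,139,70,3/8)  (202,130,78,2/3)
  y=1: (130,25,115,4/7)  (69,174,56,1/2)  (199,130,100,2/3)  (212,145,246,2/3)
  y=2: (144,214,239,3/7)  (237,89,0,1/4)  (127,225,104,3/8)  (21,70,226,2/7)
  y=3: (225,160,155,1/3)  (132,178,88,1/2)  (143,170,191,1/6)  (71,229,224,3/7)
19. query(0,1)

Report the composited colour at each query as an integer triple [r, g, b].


at x=3,y=3 over L1,L2:
L1 α=2/5: [94, 92/5, 66/5]
L2 α=3/8: [167/2, 191/2, 387/8]
→ [84, 96, 48]

query (2,2) [L1,L2] — begin 0,0,0
after L1 α=3/4: [141, 168, 255/2]
after L2 α=1/5: [784/5, 833/5, 115]
rounded: [157, 167, 115]

query (2,2) [L1,L2,L3] — begin 0,0,0
after L1 α=3/4: [141, 168, 255/2]
after L2 α=1/5: [784/5, 833/5, 115]
after L3 α=2/5: [4872/25, 3039/25, 69]
= [195, 122, 69]

(3,3) stack=L1,L2,L3; from [0,0,0]:
+L1 (α=2/5) → [94, 92/5, 66/5]
+L2 (α=3/8) → [167/2, 191/2, 387/8]
+L3 (α=6/7) → [2747/14, 1691/14, 6147/56]
= [196, 121, 110]

(3,1) stack=L1,L2,L3; from [0,0,0]:
after L1 α=1/2: [63, 61/2, 18]
after L2 α=0: [63, 61/2, 18]
after L3 α=5/8: [1419/8, 2723/16, 21/2]
rounded: [177, 170, 10]

at x=3,y=0 over L4,L5:
after L4 α=3/5: [171/5, 150, 633/5]
after L5 α=6/7: [831/35, 936/7, 7563/35]
rounded: [24, 134, 216]

at x=0,y=1 over L4,L5,L6,L7,L8,L9:
after L4 α=4/5: [172, 788/5, 916/5]
after L5 α=5/8: [591/8, 7939/40, 1087/10]
after L6 α=3/4: [879/32, 19819/160, 1357/40]
after L7 α=7/8: [25743/256, 94859/1280, 42797/320]
after L8 α=1: [243, 204, 8]
after L9 α=4/7: [1249/7, 712/7, 484/7]
= [178, 102, 69]


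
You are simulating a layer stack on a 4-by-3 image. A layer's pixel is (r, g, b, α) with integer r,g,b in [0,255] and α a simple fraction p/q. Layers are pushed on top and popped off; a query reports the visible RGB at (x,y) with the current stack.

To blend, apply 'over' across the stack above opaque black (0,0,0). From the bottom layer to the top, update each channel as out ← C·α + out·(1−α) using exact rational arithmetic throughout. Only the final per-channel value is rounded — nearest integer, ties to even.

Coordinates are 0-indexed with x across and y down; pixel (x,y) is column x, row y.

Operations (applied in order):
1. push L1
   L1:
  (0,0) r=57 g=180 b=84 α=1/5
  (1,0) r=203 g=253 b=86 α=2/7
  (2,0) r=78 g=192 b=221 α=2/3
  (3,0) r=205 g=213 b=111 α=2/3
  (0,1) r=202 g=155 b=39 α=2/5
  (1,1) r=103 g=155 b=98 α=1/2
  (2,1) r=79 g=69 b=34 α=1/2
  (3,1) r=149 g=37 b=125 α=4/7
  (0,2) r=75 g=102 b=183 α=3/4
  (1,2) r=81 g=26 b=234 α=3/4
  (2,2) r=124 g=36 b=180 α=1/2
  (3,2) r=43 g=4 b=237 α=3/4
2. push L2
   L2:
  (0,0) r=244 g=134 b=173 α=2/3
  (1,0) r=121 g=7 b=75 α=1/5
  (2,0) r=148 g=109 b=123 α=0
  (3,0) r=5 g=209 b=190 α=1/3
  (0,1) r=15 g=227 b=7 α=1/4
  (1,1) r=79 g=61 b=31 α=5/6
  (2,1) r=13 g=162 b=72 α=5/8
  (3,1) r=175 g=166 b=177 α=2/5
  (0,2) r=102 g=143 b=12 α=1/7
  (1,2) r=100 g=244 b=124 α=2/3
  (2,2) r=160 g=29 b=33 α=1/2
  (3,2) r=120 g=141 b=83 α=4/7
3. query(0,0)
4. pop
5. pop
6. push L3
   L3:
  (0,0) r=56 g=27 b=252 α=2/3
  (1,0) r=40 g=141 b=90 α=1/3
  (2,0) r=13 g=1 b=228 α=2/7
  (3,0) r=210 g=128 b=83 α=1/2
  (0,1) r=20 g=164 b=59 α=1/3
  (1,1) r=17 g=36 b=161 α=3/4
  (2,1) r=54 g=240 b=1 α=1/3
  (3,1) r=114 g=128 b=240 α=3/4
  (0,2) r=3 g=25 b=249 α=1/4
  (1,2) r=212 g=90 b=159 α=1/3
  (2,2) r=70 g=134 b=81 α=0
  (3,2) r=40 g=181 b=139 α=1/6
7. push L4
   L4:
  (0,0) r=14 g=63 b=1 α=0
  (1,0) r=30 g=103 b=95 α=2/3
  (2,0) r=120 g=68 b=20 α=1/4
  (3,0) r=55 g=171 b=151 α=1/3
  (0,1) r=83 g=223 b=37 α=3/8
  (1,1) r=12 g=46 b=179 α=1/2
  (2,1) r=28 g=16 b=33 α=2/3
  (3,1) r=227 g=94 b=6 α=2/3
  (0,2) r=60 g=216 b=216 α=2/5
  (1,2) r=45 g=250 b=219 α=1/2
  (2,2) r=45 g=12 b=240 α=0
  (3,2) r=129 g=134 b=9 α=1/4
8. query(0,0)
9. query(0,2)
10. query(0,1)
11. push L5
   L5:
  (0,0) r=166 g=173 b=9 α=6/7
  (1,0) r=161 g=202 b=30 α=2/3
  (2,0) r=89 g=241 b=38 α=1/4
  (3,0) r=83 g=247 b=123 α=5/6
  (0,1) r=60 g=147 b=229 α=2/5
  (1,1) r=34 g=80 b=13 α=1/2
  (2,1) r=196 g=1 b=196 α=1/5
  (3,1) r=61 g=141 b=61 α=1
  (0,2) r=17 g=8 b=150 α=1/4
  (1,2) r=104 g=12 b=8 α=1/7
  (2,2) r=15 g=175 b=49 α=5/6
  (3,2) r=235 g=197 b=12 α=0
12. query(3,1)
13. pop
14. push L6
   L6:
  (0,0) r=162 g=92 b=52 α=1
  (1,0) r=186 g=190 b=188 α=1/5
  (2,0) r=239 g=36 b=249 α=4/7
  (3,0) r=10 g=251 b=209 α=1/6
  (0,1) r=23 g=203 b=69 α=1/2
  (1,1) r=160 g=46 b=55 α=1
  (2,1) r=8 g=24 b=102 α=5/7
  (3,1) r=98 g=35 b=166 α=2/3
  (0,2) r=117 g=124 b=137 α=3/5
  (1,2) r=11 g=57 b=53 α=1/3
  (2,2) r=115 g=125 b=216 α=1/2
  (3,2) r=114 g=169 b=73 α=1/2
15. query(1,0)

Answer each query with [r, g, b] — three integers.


query (0,0) [L1,L2] — begin 0,0,0
L1 α=1/5: [57/5, 36, 84/5]
L2 α=2/3: [2497/15, 304/3, 1814/15]
rounded: [166, 101, 121]

at x=0,y=0 over L3,L4:
L3 α=2/3: [112/3, 18, 168]
L4 α=0: [112/3, 18, 168]
→ [37, 18, 168]

query (0,2) [L3,L4] — begin 0,0,0
after L3 α=1/4: [3/4, 25/4, 249/4]
after L4 α=2/5: [489/20, 1803/20, 495/4]
= [24, 90, 124]

query (0,1) [L3,L4] — begin 0,0,0
+L3 (α=1/3) → [20/3, 164/3, 59/3]
+L4 (α=3/8) → [847/24, 2827/24, 157/6]
→ [35, 118, 26]

at x=3,y=1 over L3,L4,L5:
+L3 (α=3/4) → [171/2, 96, 180]
+L4 (α=2/3) → [1079/6, 284/3, 64]
+L5 (α=1) → [61, 141, 61]
→ [61, 141, 61]

query (1,0) [L3,L4,L6] — begin 0,0,0
+L3 (α=1/3) → [40/3, 47, 30]
+L4 (α=2/3) → [220/9, 253/3, 220/3]
+L6 (α=1/5) → [2554/45, 1582/15, 1444/15]
→ [57, 105, 96]
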